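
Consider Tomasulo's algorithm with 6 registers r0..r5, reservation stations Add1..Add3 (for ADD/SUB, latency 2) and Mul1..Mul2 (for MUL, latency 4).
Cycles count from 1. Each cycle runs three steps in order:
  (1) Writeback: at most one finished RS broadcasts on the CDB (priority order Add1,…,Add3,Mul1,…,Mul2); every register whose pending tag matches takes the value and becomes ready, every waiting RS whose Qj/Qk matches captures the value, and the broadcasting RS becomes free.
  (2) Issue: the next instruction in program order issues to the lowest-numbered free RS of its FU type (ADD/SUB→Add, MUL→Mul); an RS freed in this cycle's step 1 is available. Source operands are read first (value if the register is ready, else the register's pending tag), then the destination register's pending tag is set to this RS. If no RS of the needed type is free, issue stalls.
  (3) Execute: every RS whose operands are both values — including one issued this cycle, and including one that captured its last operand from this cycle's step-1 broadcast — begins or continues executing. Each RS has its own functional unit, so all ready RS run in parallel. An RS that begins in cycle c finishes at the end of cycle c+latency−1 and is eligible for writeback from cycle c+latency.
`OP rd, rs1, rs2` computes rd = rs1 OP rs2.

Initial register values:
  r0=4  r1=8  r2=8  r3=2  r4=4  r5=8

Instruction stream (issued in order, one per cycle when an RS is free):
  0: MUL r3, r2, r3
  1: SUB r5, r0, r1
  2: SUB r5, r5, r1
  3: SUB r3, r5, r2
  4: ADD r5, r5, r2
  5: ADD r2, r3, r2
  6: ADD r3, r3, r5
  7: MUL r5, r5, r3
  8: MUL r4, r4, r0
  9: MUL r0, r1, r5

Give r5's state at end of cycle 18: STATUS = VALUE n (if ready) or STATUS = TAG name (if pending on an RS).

cycle 1: issue MUL r3<-Mul1 // r0:4,r1:8,r2:8,r3:Mul1,r4:4,r5:8
cycle 2: issue SUB r5<-Add1 // r0:4,r1:8,r2:8,r3:Mul1,r4:4,r5:Add1
cycle 3: issue SUB r5<-Add2 // r0:4,r1:8,r2:8,r3:Mul1,r4:4,r5:Add2
cycle 4: CDB Add1=-4; issue SUB r3<-Add1 // r0:4,r1:8,r2:8,r3:Add1,r4:4,r5:Add2
cycle 5: CDB Mul1=16; issue ADD r5<-Add3 // r0:4,r1:8,r2:8,r3:Add1,r4:4,r5:Add3
cycle 6: CDB Add2=-12; issue ADD r2<-Add2 // r0:4,r1:8,r2:Add2,r3:Add1,r4:4,r5:Add3
cycle 7: stall // r0:4,r1:8,r2:Add2,r3:Add1,r4:4,r5:Add3
cycle 8: CDB Add1=-20; issue ADD r3<-Add1 // r0:4,r1:8,r2:Add2,r3:Add1,r4:4,r5:Add3
cycle 9: CDB Add3=-4; issue MUL r5<-Mul1 // r0:4,r1:8,r2:Add2,r3:Add1,r4:4,r5:Mul1
cycle 10: CDB Add2=-12; issue MUL r4<-Mul2 // r0:4,r1:8,r2:-12,r3:Add1,r4:Mul2,r5:Mul1
cycle 11: CDB Add1=-24; stall // r0:4,r1:8,r2:-12,r3:-24,r4:Mul2,r5:Mul1
cycle 12: stall // r0:4,r1:8,r2:-12,r3:-24,r4:Mul2,r5:Mul1
cycle 13: stall // r0:4,r1:8,r2:-12,r3:-24,r4:Mul2,r5:Mul1
cycle 14: CDB Mul2=16; issue MUL r0<-Mul2 // r0:Mul2,r1:8,r2:-12,r3:-24,r4:16,r5:Mul1
cycle 15: CDB Mul1=96 // r0:Mul2,r1:8,r2:-12,r3:-24,r4:16,r5:96
cycle 16: - // r0:Mul2,r1:8,r2:-12,r3:-24,r4:16,r5:96
cycle 17: - // r0:Mul2,r1:8,r2:-12,r3:-24,r4:16,r5:96
cycle 18: - // r0:Mul2,r1:8,r2:-12,r3:-24,r4:16,r5:96

STATUS = VALUE 96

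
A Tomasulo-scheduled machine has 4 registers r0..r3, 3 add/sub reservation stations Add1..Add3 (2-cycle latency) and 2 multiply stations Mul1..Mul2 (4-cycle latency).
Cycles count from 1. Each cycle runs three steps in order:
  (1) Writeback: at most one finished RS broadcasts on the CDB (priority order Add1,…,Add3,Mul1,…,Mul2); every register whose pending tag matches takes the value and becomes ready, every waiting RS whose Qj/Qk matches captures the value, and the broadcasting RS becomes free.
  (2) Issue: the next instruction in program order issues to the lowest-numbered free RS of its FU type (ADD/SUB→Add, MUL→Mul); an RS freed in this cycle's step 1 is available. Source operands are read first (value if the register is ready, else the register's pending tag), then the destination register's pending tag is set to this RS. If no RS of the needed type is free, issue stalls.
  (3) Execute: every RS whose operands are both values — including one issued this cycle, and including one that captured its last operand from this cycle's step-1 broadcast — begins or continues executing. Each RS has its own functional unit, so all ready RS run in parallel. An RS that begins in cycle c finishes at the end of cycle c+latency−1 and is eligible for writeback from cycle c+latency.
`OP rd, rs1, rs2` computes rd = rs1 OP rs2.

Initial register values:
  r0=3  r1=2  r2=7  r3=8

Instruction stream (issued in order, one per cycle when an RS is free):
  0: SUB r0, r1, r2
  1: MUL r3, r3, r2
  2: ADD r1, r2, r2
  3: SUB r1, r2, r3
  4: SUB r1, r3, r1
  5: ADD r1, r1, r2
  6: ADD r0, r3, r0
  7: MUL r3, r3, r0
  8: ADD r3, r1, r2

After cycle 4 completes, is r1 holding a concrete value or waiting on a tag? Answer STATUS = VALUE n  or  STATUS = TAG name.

STATUS = TAG Add2

c1: issue SUB r0<-Add1 | r0:Add1,r1:2,r2:7,r3:8
c2: issue MUL r3<-Mul1 | r0:Add1,r1:2,r2:7,r3:Mul1
c3: CDB Add1=-5; issue ADD r1<-Add1 | r0:-5,r1:Add1,r2:7,r3:Mul1
c4: issue SUB r1<-Add2 | r0:-5,r1:Add2,r2:7,r3:Mul1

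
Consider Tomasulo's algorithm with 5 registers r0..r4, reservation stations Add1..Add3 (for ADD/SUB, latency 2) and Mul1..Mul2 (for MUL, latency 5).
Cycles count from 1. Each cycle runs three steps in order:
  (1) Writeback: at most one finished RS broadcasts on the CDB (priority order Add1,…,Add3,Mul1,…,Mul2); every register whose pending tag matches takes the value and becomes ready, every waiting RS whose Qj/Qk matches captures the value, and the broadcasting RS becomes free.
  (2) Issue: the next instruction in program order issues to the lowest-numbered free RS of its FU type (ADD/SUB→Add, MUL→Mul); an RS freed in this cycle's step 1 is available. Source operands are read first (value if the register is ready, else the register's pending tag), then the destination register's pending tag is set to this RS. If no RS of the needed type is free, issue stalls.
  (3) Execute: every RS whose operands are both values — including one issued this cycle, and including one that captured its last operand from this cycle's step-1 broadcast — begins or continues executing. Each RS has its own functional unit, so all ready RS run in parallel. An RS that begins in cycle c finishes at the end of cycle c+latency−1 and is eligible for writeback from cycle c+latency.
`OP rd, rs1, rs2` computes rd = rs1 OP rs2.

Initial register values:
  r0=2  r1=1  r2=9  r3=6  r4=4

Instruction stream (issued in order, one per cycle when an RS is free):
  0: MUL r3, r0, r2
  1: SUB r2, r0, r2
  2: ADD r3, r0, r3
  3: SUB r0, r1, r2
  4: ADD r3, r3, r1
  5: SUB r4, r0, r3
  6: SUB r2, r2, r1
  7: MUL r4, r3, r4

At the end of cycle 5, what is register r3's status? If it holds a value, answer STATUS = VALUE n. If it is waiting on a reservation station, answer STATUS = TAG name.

STATUS = TAG Add3

  c1: issue MUL r3<-Mul1  regs: r0:2,r1:1,r2:9,r3:Mul1,r4:4
  c2: issue SUB r2<-Add1  regs: r0:2,r1:1,r2:Add1,r3:Mul1,r4:4
  c3: issue ADD r3<-Add2  regs: r0:2,r1:1,r2:Add1,r3:Add2,r4:4
  c4: CDB Add1=-7; issue SUB r0<-Add1  regs: r0:Add1,r1:1,r2:-7,r3:Add2,r4:4
  c5: issue ADD r3<-Add3  regs: r0:Add1,r1:1,r2:-7,r3:Add3,r4:4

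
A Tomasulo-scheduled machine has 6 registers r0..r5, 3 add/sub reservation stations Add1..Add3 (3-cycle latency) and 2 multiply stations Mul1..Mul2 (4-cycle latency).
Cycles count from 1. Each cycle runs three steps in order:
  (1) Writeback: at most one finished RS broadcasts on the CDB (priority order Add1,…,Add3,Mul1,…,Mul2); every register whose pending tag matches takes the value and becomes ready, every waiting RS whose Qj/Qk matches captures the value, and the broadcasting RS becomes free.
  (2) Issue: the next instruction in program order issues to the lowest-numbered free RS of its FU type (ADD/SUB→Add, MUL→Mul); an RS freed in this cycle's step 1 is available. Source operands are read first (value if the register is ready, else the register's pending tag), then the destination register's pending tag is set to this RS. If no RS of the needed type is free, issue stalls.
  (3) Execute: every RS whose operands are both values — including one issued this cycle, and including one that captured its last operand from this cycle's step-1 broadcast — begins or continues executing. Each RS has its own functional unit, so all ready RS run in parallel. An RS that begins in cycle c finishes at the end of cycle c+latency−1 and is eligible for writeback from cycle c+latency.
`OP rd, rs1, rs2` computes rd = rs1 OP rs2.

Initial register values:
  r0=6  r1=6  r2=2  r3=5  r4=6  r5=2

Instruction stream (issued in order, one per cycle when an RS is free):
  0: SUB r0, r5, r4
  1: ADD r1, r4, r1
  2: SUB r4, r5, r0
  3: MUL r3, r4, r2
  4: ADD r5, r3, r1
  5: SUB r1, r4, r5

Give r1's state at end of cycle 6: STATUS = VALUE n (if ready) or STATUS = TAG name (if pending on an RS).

STATUS = TAG Add2

c1: issue SUB r0<-Add1 | r0:Add1,r1:6,r2:2,r3:5,r4:6,r5:2
c2: issue ADD r1<-Add2 | r0:Add1,r1:Add2,r2:2,r3:5,r4:6,r5:2
c3: issue SUB r4<-Add3 | r0:Add1,r1:Add2,r2:2,r3:5,r4:Add3,r5:2
c4: CDB Add1=-4; issue MUL r3<-Mul1 | r0:-4,r1:Add2,r2:2,r3:Mul1,r4:Add3,r5:2
c5: CDB Add2=12; issue ADD r5<-Add1 | r0:-4,r1:12,r2:2,r3:Mul1,r4:Add3,r5:Add1
c6: issue SUB r1<-Add2 | r0:-4,r1:Add2,r2:2,r3:Mul1,r4:Add3,r5:Add1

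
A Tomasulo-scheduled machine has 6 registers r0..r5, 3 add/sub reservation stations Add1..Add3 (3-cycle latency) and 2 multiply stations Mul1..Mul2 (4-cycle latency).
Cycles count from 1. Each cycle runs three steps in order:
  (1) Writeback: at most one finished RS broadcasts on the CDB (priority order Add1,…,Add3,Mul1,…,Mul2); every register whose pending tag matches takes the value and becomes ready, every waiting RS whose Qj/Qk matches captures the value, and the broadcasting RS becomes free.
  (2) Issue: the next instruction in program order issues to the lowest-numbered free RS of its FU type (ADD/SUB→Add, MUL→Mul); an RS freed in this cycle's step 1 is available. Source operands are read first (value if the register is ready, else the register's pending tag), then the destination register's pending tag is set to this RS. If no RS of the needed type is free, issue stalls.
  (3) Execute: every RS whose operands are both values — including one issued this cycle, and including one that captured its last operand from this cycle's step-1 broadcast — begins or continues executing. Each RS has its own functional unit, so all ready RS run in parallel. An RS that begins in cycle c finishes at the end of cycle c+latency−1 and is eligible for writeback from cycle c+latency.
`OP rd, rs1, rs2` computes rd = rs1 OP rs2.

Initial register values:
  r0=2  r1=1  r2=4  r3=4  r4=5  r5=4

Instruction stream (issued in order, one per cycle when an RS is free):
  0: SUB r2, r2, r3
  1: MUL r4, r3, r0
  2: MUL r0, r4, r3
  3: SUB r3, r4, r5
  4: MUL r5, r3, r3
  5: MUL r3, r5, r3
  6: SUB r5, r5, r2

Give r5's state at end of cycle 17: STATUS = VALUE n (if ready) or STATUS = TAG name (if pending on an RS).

STATUS = VALUE 16

c1: issue SUB r2<-Add1 | r0:2,r1:1,r2:Add1,r3:4,r4:5,r5:4
c2: issue MUL r4<-Mul1 | r0:2,r1:1,r2:Add1,r3:4,r4:Mul1,r5:4
c3: issue MUL r0<-Mul2 | r0:Mul2,r1:1,r2:Add1,r3:4,r4:Mul1,r5:4
c4: CDB Add1=0; issue SUB r3<-Add1 | r0:Mul2,r1:1,r2:0,r3:Add1,r4:Mul1,r5:4
c5: stall | r0:Mul2,r1:1,r2:0,r3:Add1,r4:Mul1,r5:4
c6: CDB Mul1=8; issue MUL r5<-Mul1 | r0:Mul2,r1:1,r2:0,r3:Add1,r4:8,r5:Mul1
c7: stall | r0:Mul2,r1:1,r2:0,r3:Add1,r4:8,r5:Mul1
c8: stall | r0:Mul2,r1:1,r2:0,r3:Add1,r4:8,r5:Mul1
c9: CDB Add1=4; stall | r0:Mul2,r1:1,r2:0,r3:4,r4:8,r5:Mul1
c10: CDB Mul2=32; issue MUL r3<-Mul2 | r0:32,r1:1,r2:0,r3:Mul2,r4:8,r5:Mul1
c11: issue SUB r5<-Add1 | r0:32,r1:1,r2:0,r3:Mul2,r4:8,r5:Add1
c12: - | r0:32,r1:1,r2:0,r3:Mul2,r4:8,r5:Add1
c13: CDB Mul1=16 | r0:32,r1:1,r2:0,r3:Mul2,r4:8,r5:Add1
c14: - | r0:32,r1:1,r2:0,r3:Mul2,r4:8,r5:Add1
c15: - | r0:32,r1:1,r2:0,r3:Mul2,r4:8,r5:Add1
c16: CDB Add1=16 | r0:32,r1:1,r2:0,r3:Mul2,r4:8,r5:16
c17: CDB Mul2=64 | r0:32,r1:1,r2:0,r3:64,r4:8,r5:16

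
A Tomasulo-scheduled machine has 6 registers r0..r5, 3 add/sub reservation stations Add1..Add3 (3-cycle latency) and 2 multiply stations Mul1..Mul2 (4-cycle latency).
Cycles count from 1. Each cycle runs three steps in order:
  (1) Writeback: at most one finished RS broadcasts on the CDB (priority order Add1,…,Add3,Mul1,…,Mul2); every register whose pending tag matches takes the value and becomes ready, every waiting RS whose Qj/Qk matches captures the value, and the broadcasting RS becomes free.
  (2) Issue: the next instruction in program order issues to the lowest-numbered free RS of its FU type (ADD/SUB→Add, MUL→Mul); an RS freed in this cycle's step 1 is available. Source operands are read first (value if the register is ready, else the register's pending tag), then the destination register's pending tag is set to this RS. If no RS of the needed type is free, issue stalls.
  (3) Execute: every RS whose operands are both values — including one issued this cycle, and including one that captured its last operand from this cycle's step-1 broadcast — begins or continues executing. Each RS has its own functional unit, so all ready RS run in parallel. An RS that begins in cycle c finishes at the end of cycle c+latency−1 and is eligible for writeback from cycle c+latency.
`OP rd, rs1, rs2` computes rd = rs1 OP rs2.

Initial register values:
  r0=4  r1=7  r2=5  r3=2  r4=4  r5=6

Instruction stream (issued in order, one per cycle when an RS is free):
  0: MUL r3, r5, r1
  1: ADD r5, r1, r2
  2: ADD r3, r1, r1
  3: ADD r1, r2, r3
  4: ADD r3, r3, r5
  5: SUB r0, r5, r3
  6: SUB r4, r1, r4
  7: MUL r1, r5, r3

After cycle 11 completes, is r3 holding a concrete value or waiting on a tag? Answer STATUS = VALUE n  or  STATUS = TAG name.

  c1: issue MUL r3<-Mul1  regs: r0:4,r1:7,r2:5,r3:Mul1,r4:4,r5:6
  c2: issue ADD r5<-Add1  regs: r0:4,r1:7,r2:5,r3:Mul1,r4:4,r5:Add1
  c3: issue ADD r3<-Add2  regs: r0:4,r1:7,r2:5,r3:Add2,r4:4,r5:Add1
  c4: issue ADD r1<-Add3  regs: r0:4,r1:Add3,r2:5,r3:Add2,r4:4,r5:Add1
  c5: CDB Add1=12; issue ADD r3<-Add1  regs: r0:4,r1:Add3,r2:5,r3:Add1,r4:4,r5:12
  c6: CDB Add2=14; issue SUB r0<-Add2  regs: r0:Add2,r1:Add3,r2:5,r3:Add1,r4:4,r5:12
  c7: CDB Mul1=42; stall  regs: r0:Add2,r1:Add3,r2:5,r3:Add1,r4:4,r5:12
  c8: stall  regs: r0:Add2,r1:Add3,r2:5,r3:Add1,r4:4,r5:12
  c9: CDB Add1=26; issue SUB r4<-Add1  regs: r0:Add2,r1:Add3,r2:5,r3:26,r4:Add1,r5:12
  c10: CDB Add3=19; issue MUL r1<-Mul1  regs: r0:Add2,r1:Mul1,r2:5,r3:26,r4:Add1,r5:12
  c11: -  regs: r0:Add2,r1:Mul1,r2:5,r3:26,r4:Add1,r5:12

STATUS = VALUE 26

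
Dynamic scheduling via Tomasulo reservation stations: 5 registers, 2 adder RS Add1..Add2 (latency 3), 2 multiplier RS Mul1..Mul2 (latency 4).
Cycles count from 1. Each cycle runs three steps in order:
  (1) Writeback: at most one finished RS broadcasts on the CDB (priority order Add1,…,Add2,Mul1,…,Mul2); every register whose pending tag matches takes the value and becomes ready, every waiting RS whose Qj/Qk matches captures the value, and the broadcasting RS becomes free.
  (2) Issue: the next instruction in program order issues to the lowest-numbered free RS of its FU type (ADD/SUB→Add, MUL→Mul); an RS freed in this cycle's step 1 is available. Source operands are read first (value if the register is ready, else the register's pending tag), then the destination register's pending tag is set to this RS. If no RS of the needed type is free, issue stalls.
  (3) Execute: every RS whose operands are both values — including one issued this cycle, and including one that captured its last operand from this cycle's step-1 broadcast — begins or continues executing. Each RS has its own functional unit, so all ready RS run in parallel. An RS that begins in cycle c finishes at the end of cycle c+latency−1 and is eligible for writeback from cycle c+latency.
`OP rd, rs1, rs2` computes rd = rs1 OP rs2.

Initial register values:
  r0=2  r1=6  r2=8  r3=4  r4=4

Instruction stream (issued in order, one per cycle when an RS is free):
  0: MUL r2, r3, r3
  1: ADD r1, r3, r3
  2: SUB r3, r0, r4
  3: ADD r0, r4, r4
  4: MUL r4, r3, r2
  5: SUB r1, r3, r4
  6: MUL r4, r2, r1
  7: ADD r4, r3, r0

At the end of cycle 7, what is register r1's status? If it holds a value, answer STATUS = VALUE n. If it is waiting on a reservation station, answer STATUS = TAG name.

cycle 1: issue MUL r2<-Mul1 // r0:2,r1:6,r2:Mul1,r3:4,r4:4
cycle 2: issue ADD r1<-Add1 // r0:2,r1:Add1,r2:Mul1,r3:4,r4:4
cycle 3: issue SUB r3<-Add2 // r0:2,r1:Add1,r2:Mul1,r3:Add2,r4:4
cycle 4: stall // r0:2,r1:Add1,r2:Mul1,r3:Add2,r4:4
cycle 5: CDB Add1=8; issue ADD r0<-Add1 // r0:Add1,r1:8,r2:Mul1,r3:Add2,r4:4
cycle 6: CDB Add2=-2; issue MUL r4<-Mul2 // r0:Add1,r1:8,r2:Mul1,r3:-2,r4:Mul2
cycle 7: CDB Mul1=16; issue SUB r1<-Add2 // r0:Add1,r1:Add2,r2:16,r3:-2,r4:Mul2

STATUS = TAG Add2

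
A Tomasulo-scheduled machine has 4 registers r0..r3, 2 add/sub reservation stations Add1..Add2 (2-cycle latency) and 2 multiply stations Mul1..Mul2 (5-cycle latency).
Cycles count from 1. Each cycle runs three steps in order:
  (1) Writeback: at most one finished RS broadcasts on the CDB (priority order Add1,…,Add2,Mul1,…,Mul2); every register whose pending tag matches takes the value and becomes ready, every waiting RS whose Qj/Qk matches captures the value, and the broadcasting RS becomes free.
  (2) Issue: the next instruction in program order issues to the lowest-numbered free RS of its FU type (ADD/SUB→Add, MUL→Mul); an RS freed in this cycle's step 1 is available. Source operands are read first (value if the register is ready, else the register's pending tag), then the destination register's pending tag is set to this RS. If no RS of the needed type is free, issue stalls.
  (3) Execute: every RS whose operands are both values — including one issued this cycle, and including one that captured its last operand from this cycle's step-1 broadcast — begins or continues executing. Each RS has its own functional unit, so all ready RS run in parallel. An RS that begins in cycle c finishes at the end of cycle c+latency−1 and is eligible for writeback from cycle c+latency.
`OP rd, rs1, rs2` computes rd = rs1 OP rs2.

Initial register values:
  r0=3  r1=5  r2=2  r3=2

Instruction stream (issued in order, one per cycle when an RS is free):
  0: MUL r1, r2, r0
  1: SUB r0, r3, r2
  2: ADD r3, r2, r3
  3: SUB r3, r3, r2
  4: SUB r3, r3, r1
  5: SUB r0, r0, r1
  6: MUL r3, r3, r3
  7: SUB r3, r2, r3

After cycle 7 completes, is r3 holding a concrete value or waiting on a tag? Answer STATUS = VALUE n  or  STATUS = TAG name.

cycle 1: issue MUL r1<-Mul1 // r0:3,r1:Mul1,r2:2,r3:2
cycle 2: issue SUB r0<-Add1 // r0:Add1,r1:Mul1,r2:2,r3:2
cycle 3: issue ADD r3<-Add2 // r0:Add1,r1:Mul1,r2:2,r3:Add2
cycle 4: CDB Add1=0; issue SUB r3<-Add1 // r0:0,r1:Mul1,r2:2,r3:Add1
cycle 5: CDB Add2=4; issue SUB r3<-Add2 // r0:0,r1:Mul1,r2:2,r3:Add2
cycle 6: CDB Mul1=6; stall // r0:0,r1:6,r2:2,r3:Add2
cycle 7: CDB Add1=2; issue SUB r0<-Add1 // r0:Add1,r1:6,r2:2,r3:Add2

STATUS = TAG Add2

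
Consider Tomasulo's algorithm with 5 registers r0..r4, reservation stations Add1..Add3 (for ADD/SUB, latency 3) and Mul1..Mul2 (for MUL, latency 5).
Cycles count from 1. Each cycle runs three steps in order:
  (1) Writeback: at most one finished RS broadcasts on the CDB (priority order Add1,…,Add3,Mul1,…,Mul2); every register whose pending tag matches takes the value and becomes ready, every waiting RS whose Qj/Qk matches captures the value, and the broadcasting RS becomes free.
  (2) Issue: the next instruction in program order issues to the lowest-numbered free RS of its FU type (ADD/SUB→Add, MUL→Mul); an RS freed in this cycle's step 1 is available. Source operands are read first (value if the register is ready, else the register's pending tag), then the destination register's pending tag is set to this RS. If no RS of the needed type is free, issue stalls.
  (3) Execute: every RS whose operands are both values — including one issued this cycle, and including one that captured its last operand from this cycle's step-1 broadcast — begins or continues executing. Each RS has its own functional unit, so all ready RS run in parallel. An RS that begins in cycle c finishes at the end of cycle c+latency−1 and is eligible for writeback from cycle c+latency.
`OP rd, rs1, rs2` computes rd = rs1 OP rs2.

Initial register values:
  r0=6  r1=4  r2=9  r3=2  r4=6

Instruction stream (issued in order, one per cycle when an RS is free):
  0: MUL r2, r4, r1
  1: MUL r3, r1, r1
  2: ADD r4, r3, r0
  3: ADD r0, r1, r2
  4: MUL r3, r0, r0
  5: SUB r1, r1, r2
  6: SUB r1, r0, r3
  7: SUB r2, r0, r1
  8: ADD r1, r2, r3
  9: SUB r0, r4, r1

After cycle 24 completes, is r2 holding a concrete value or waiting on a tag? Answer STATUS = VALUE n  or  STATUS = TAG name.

STATUS = VALUE 784

  c1: issue MUL r2<-Mul1  regs: r0:6,r1:4,r2:Mul1,r3:2,r4:6
  c2: issue MUL r3<-Mul2  regs: r0:6,r1:4,r2:Mul1,r3:Mul2,r4:6
  c3: issue ADD r4<-Add1  regs: r0:6,r1:4,r2:Mul1,r3:Mul2,r4:Add1
  c4: issue ADD r0<-Add2  regs: r0:Add2,r1:4,r2:Mul1,r3:Mul2,r4:Add1
  c5: stall  regs: r0:Add2,r1:4,r2:Mul1,r3:Mul2,r4:Add1
  c6: CDB Mul1=24; issue MUL r3<-Mul1  regs: r0:Add2,r1:4,r2:24,r3:Mul1,r4:Add1
  c7: CDB Mul2=16; issue SUB r1<-Add3  regs: r0:Add2,r1:Add3,r2:24,r3:Mul1,r4:Add1
  c8: stall  regs: r0:Add2,r1:Add3,r2:24,r3:Mul1,r4:Add1
  c9: CDB Add2=28; issue SUB r1<-Add2  regs: r0:28,r1:Add2,r2:24,r3:Mul1,r4:Add1
  c10: CDB Add1=22; issue SUB r2<-Add1  regs: r0:28,r1:Add2,r2:Add1,r3:Mul1,r4:22
  c11: CDB Add3=-20; issue ADD r1<-Add3  regs: r0:28,r1:Add3,r2:Add1,r3:Mul1,r4:22
  c12: stall  regs: r0:28,r1:Add3,r2:Add1,r3:Mul1,r4:22
  c13: stall  regs: r0:28,r1:Add3,r2:Add1,r3:Mul1,r4:22
  c14: CDB Mul1=784; stall  regs: r0:28,r1:Add3,r2:Add1,r3:784,r4:22
  c15: stall  regs: r0:28,r1:Add3,r2:Add1,r3:784,r4:22
  c16: stall  regs: r0:28,r1:Add3,r2:Add1,r3:784,r4:22
  c17: CDB Add2=-756; issue SUB r0<-Add2  regs: r0:Add2,r1:Add3,r2:Add1,r3:784,r4:22
  c18: -  regs: r0:Add2,r1:Add3,r2:Add1,r3:784,r4:22
  c19: -  regs: r0:Add2,r1:Add3,r2:Add1,r3:784,r4:22
  c20: CDB Add1=784  regs: r0:Add2,r1:Add3,r2:784,r3:784,r4:22
  c21: -  regs: r0:Add2,r1:Add3,r2:784,r3:784,r4:22
  c22: -  regs: r0:Add2,r1:Add3,r2:784,r3:784,r4:22
  c23: CDB Add3=1568  regs: r0:Add2,r1:1568,r2:784,r3:784,r4:22
  c24: -  regs: r0:Add2,r1:1568,r2:784,r3:784,r4:22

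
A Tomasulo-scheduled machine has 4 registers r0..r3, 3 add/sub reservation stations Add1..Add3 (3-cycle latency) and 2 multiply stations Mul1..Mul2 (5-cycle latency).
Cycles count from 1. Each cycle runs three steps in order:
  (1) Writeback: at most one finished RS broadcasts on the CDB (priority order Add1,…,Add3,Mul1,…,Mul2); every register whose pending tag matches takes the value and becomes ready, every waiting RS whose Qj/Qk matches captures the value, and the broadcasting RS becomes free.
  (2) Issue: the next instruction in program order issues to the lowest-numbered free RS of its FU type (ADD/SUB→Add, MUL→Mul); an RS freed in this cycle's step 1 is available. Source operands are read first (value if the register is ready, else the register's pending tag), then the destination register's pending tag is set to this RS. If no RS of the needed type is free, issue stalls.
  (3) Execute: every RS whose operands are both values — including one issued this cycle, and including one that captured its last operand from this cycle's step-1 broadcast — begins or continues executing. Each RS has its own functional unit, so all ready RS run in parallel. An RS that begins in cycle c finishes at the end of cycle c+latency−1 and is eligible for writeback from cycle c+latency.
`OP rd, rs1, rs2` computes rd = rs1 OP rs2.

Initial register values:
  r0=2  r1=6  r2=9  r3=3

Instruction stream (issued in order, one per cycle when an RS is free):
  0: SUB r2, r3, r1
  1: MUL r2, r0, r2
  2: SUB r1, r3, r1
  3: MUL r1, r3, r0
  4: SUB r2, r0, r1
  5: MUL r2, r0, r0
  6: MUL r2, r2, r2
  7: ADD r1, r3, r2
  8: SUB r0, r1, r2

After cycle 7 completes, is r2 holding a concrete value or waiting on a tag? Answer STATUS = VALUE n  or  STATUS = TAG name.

STATUS = TAG Add1

c1: issue SUB r2<-Add1 | r0:2,r1:6,r2:Add1,r3:3
c2: issue MUL r2<-Mul1 | r0:2,r1:6,r2:Mul1,r3:3
c3: issue SUB r1<-Add2 | r0:2,r1:Add2,r2:Mul1,r3:3
c4: CDB Add1=-3; issue MUL r1<-Mul2 | r0:2,r1:Mul2,r2:Mul1,r3:3
c5: issue SUB r2<-Add1 | r0:2,r1:Mul2,r2:Add1,r3:3
c6: CDB Add2=-3; stall | r0:2,r1:Mul2,r2:Add1,r3:3
c7: stall | r0:2,r1:Mul2,r2:Add1,r3:3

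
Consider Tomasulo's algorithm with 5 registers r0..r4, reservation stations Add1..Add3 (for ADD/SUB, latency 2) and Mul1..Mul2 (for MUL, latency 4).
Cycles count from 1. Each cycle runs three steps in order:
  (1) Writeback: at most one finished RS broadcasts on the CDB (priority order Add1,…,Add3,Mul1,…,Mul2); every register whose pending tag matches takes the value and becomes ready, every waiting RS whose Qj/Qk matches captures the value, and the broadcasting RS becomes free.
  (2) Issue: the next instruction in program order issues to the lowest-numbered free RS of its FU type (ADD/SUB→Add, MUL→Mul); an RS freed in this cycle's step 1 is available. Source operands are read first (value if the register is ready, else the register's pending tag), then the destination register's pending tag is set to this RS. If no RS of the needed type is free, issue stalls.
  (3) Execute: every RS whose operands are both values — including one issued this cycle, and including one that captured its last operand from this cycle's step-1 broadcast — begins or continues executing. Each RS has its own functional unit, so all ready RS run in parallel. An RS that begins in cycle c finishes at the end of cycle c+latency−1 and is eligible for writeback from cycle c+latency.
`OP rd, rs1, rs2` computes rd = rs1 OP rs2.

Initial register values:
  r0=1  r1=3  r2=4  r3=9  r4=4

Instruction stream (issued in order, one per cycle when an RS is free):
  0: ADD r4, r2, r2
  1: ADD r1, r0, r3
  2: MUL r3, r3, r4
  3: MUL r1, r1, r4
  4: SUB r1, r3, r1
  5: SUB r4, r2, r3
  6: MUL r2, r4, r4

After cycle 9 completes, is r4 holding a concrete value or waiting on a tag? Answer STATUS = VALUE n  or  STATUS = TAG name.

cycle 1: issue ADD r4<-Add1 // r0:1,r1:3,r2:4,r3:9,r4:Add1
cycle 2: issue ADD r1<-Add2 // r0:1,r1:Add2,r2:4,r3:9,r4:Add1
cycle 3: CDB Add1=8; issue MUL r3<-Mul1 // r0:1,r1:Add2,r2:4,r3:Mul1,r4:8
cycle 4: CDB Add2=10; issue MUL r1<-Mul2 // r0:1,r1:Mul2,r2:4,r3:Mul1,r4:8
cycle 5: issue SUB r1<-Add1 // r0:1,r1:Add1,r2:4,r3:Mul1,r4:8
cycle 6: issue SUB r4<-Add2 // r0:1,r1:Add1,r2:4,r3:Mul1,r4:Add2
cycle 7: CDB Mul1=72; issue MUL r2<-Mul1 // r0:1,r1:Add1,r2:Mul1,r3:72,r4:Add2
cycle 8: CDB Mul2=80 // r0:1,r1:Add1,r2:Mul1,r3:72,r4:Add2
cycle 9: CDB Add2=-68 // r0:1,r1:Add1,r2:Mul1,r3:72,r4:-68

STATUS = VALUE -68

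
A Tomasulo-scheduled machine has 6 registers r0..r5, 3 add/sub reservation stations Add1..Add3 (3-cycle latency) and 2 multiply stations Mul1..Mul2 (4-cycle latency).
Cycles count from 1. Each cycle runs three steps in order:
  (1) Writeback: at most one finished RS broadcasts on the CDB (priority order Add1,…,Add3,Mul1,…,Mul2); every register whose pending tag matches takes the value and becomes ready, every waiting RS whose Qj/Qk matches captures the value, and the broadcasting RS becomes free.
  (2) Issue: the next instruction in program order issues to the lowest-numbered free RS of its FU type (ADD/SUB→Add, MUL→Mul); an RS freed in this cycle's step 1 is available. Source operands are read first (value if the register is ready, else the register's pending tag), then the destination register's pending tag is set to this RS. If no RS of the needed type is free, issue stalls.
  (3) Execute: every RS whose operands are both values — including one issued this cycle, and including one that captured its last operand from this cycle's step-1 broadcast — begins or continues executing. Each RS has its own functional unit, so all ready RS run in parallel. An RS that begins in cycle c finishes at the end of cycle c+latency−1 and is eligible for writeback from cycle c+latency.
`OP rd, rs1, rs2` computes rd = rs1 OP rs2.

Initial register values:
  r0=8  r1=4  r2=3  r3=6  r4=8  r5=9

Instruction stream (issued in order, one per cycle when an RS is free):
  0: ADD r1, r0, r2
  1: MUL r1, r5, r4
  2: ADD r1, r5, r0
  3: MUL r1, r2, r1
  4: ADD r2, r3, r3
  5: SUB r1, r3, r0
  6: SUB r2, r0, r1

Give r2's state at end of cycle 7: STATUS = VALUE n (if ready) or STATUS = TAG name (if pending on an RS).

c1: issue ADD r1<-Add1 | r0:8,r1:Add1,r2:3,r3:6,r4:8,r5:9
c2: issue MUL r1<-Mul1 | r0:8,r1:Mul1,r2:3,r3:6,r4:8,r5:9
c3: issue ADD r1<-Add2 | r0:8,r1:Add2,r2:3,r3:6,r4:8,r5:9
c4: CDB Add1=11; issue MUL r1<-Mul2 | r0:8,r1:Mul2,r2:3,r3:6,r4:8,r5:9
c5: issue ADD r2<-Add1 | r0:8,r1:Mul2,r2:Add1,r3:6,r4:8,r5:9
c6: CDB Add2=17; issue SUB r1<-Add2 | r0:8,r1:Add2,r2:Add1,r3:6,r4:8,r5:9
c7: CDB Mul1=72; issue SUB r2<-Add3 | r0:8,r1:Add2,r2:Add3,r3:6,r4:8,r5:9

STATUS = TAG Add3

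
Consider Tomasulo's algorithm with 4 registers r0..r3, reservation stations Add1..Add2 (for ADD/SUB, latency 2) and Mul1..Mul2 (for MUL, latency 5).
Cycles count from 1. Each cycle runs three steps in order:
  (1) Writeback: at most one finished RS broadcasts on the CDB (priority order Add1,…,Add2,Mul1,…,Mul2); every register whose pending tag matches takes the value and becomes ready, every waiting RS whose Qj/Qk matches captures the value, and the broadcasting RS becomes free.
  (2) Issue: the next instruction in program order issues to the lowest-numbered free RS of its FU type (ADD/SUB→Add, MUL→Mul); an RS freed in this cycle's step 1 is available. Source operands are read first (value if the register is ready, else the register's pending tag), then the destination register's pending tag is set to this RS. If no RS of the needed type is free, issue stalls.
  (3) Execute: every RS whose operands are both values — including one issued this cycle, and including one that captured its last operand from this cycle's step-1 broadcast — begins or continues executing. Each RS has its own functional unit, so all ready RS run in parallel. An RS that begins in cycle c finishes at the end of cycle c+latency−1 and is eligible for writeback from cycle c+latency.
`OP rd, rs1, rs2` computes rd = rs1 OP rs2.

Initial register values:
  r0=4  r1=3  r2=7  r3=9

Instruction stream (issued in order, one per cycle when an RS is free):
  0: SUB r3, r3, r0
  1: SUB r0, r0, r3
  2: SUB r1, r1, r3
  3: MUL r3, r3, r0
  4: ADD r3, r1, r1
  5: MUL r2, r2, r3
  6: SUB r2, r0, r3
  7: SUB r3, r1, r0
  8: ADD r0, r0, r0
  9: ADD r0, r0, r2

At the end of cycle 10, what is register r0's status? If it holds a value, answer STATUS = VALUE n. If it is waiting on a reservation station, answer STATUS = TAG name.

  c1: issue SUB r3<-Add1  regs: r0:4,r1:3,r2:7,r3:Add1
  c2: issue SUB r0<-Add2  regs: r0:Add2,r1:3,r2:7,r3:Add1
  c3: CDB Add1=5; issue SUB r1<-Add1  regs: r0:Add2,r1:Add1,r2:7,r3:5
  c4: issue MUL r3<-Mul1  regs: r0:Add2,r1:Add1,r2:7,r3:Mul1
  c5: CDB Add1=-2; issue ADD r3<-Add1  regs: r0:Add2,r1:-2,r2:7,r3:Add1
  c6: CDB Add2=-1; issue MUL r2<-Mul2  regs: r0:-1,r1:-2,r2:Mul2,r3:Add1
  c7: CDB Add1=-4; issue SUB r2<-Add1  regs: r0:-1,r1:-2,r2:Add1,r3:-4
  c8: issue SUB r3<-Add2  regs: r0:-1,r1:-2,r2:Add1,r3:Add2
  c9: CDB Add1=3; issue ADD r0<-Add1  regs: r0:Add1,r1:-2,r2:3,r3:Add2
  c10: CDB Add2=-1; issue ADD r0<-Add2  regs: r0:Add2,r1:-2,r2:3,r3:-1

STATUS = TAG Add2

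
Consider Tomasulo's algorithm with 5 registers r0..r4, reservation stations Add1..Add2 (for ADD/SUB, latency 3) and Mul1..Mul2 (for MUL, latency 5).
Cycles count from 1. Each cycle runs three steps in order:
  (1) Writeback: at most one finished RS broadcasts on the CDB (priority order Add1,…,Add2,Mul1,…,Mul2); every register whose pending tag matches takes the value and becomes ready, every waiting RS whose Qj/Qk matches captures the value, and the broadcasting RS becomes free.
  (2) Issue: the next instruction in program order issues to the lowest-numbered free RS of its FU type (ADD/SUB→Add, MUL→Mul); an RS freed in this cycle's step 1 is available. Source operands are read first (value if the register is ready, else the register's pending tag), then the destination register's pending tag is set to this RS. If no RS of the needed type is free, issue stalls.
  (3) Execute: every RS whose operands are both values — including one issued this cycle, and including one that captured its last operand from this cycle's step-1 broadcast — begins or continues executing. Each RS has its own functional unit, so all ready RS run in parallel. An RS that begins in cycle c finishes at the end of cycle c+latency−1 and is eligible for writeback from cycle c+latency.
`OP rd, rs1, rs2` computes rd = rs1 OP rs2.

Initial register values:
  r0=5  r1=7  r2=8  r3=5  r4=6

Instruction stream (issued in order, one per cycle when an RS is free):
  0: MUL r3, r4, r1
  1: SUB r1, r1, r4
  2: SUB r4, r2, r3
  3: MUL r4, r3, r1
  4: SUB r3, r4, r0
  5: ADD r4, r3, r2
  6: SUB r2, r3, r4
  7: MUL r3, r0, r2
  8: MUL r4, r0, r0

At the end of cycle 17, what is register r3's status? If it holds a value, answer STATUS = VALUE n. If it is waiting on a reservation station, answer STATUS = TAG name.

STATUS = TAG Mul1

c1: issue MUL r3<-Mul1 | r0:5,r1:7,r2:8,r3:Mul1,r4:6
c2: issue SUB r1<-Add1 | r0:5,r1:Add1,r2:8,r3:Mul1,r4:6
c3: issue SUB r4<-Add2 | r0:5,r1:Add1,r2:8,r3:Mul1,r4:Add2
c4: issue MUL r4<-Mul2 | r0:5,r1:Add1,r2:8,r3:Mul1,r4:Mul2
c5: CDB Add1=1; issue SUB r3<-Add1 | r0:5,r1:1,r2:8,r3:Add1,r4:Mul2
c6: CDB Mul1=42; stall | r0:5,r1:1,r2:8,r3:Add1,r4:Mul2
c7: stall | r0:5,r1:1,r2:8,r3:Add1,r4:Mul2
c8: stall | r0:5,r1:1,r2:8,r3:Add1,r4:Mul2
c9: CDB Add2=-34; issue ADD r4<-Add2 | r0:5,r1:1,r2:8,r3:Add1,r4:Add2
c10: stall | r0:5,r1:1,r2:8,r3:Add1,r4:Add2
c11: CDB Mul2=42; stall | r0:5,r1:1,r2:8,r3:Add1,r4:Add2
c12: stall | r0:5,r1:1,r2:8,r3:Add1,r4:Add2
c13: stall | r0:5,r1:1,r2:8,r3:Add1,r4:Add2
c14: CDB Add1=37; issue SUB r2<-Add1 | r0:5,r1:1,r2:Add1,r3:37,r4:Add2
c15: issue MUL r3<-Mul1 | r0:5,r1:1,r2:Add1,r3:Mul1,r4:Add2
c16: issue MUL r4<-Mul2 | r0:5,r1:1,r2:Add1,r3:Mul1,r4:Mul2
c17: CDB Add2=45 | r0:5,r1:1,r2:Add1,r3:Mul1,r4:Mul2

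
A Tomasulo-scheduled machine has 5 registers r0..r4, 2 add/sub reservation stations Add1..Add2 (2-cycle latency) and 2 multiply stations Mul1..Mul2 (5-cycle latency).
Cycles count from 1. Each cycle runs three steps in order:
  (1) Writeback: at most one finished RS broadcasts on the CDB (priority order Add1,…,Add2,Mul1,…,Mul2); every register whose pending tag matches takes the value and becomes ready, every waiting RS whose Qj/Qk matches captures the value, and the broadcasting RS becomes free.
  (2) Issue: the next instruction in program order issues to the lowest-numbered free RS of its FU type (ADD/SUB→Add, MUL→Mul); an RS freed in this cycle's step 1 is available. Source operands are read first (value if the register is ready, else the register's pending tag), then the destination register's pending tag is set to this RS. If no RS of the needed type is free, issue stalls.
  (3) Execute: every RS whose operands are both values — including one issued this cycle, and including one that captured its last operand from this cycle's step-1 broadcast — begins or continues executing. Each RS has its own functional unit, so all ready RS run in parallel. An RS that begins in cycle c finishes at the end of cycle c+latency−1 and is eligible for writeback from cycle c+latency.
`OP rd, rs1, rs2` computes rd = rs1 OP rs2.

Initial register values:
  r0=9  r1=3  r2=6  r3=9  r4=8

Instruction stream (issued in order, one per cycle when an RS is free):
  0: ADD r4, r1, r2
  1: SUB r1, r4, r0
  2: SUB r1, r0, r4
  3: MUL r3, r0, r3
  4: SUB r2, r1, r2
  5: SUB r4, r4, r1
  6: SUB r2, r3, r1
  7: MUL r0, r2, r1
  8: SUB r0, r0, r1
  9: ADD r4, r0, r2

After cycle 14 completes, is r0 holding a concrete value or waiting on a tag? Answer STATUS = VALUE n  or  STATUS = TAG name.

cycle 1: issue ADD r4<-Add1 // r0:9,r1:3,r2:6,r3:9,r4:Add1
cycle 2: issue SUB r1<-Add2 // r0:9,r1:Add2,r2:6,r3:9,r4:Add1
cycle 3: CDB Add1=9; issue SUB r1<-Add1 // r0:9,r1:Add1,r2:6,r3:9,r4:9
cycle 4: issue MUL r3<-Mul1 // r0:9,r1:Add1,r2:6,r3:Mul1,r4:9
cycle 5: CDB Add1=0; issue SUB r2<-Add1 // r0:9,r1:0,r2:Add1,r3:Mul1,r4:9
cycle 6: CDB Add2=0; issue SUB r4<-Add2 // r0:9,r1:0,r2:Add1,r3:Mul1,r4:Add2
cycle 7: CDB Add1=-6; issue SUB r2<-Add1 // r0:9,r1:0,r2:Add1,r3:Mul1,r4:Add2
cycle 8: CDB Add2=9; issue MUL r0<-Mul2 // r0:Mul2,r1:0,r2:Add1,r3:Mul1,r4:9
cycle 9: CDB Mul1=81; issue SUB r0<-Add2 // r0:Add2,r1:0,r2:Add1,r3:81,r4:9
cycle 10: stall // r0:Add2,r1:0,r2:Add1,r3:81,r4:9
cycle 11: CDB Add1=81; issue ADD r4<-Add1 // r0:Add2,r1:0,r2:81,r3:81,r4:Add1
cycle 12: - // r0:Add2,r1:0,r2:81,r3:81,r4:Add1
cycle 13: - // r0:Add2,r1:0,r2:81,r3:81,r4:Add1
cycle 14: - // r0:Add2,r1:0,r2:81,r3:81,r4:Add1

STATUS = TAG Add2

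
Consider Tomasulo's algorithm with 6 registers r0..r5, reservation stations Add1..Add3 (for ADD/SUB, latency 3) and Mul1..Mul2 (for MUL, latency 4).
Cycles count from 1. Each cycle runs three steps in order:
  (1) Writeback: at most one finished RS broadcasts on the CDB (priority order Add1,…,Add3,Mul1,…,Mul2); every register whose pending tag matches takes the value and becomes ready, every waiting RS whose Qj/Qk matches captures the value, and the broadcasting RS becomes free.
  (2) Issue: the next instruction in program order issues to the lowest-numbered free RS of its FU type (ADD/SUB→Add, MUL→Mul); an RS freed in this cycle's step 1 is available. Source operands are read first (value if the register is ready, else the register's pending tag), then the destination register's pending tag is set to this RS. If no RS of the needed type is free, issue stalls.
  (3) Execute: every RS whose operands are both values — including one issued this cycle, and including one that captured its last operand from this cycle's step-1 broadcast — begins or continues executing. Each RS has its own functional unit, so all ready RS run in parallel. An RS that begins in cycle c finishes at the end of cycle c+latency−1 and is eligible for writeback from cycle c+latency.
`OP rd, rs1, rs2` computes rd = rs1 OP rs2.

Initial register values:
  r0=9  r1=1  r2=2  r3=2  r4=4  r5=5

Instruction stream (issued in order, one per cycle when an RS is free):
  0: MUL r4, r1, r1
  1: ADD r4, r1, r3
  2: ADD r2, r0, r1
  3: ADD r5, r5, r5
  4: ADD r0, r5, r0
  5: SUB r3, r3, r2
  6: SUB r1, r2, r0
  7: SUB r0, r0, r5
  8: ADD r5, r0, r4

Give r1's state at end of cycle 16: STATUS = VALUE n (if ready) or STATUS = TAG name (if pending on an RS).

STATUS = VALUE -9

c1: issue MUL r4<-Mul1 | r0:9,r1:1,r2:2,r3:2,r4:Mul1,r5:5
c2: issue ADD r4<-Add1 | r0:9,r1:1,r2:2,r3:2,r4:Add1,r5:5
c3: issue ADD r2<-Add2 | r0:9,r1:1,r2:Add2,r3:2,r4:Add1,r5:5
c4: issue ADD r5<-Add3 | r0:9,r1:1,r2:Add2,r3:2,r4:Add1,r5:Add3
c5: CDB Add1=3; issue ADD r0<-Add1 | r0:Add1,r1:1,r2:Add2,r3:2,r4:3,r5:Add3
c6: CDB Add2=10; issue SUB r3<-Add2 | r0:Add1,r1:1,r2:10,r3:Add2,r4:3,r5:Add3
c7: CDB Add3=10; issue SUB r1<-Add3 | r0:Add1,r1:Add3,r2:10,r3:Add2,r4:3,r5:10
c8: CDB Mul1=1; stall | r0:Add1,r1:Add3,r2:10,r3:Add2,r4:3,r5:10
c9: CDB Add2=-8; issue SUB r0<-Add2 | r0:Add2,r1:Add3,r2:10,r3:-8,r4:3,r5:10
c10: CDB Add1=19; issue ADD r5<-Add1 | r0:Add2,r1:Add3,r2:10,r3:-8,r4:3,r5:Add1
c11: - | r0:Add2,r1:Add3,r2:10,r3:-8,r4:3,r5:Add1
c12: - | r0:Add2,r1:Add3,r2:10,r3:-8,r4:3,r5:Add1
c13: CDB Add2=9 | r0:9,r1:Add3,r2:10,r3:-8,r4:3,r5:Add1
c14: CDB Add3=-9 | r0:9,r1:-9,r2:10,r3:-8,r4:3,r5:Add1
c15: - | r0:9,r1:-9,r2:10,r3:-8,r4:3,r5:Add1
c16: CDB Add1=12 | r0:9,r1:-9,r2:10,r3:-8,r4:3,r5:12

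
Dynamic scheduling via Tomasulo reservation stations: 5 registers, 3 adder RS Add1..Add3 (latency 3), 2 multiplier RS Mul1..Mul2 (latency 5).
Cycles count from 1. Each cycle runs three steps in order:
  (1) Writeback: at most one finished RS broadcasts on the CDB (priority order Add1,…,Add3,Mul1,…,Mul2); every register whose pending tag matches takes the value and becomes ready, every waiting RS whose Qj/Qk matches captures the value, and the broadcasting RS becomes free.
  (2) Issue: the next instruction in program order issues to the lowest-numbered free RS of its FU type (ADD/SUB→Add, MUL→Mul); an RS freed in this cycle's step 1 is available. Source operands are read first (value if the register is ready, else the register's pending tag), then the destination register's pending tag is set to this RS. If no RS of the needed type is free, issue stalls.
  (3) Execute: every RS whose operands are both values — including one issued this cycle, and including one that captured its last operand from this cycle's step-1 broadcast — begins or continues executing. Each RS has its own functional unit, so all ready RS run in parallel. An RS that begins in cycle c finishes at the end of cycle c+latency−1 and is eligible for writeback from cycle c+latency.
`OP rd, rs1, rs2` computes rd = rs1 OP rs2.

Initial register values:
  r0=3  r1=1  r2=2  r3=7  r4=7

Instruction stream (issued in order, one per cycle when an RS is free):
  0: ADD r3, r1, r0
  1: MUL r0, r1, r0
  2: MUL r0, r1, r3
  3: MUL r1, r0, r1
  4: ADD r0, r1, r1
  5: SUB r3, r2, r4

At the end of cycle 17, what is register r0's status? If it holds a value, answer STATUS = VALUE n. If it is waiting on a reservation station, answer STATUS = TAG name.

STATUS = VALUE 8

cycle 1: issue ADD r3<-Add1 // r0:3,r1:1,r2:2,r3:Add1,r4:7
cycle 2: issue MUL r0<-Mul1 // r0:Mul1,r1:1,r2:2,r3:Add1,r4:7
cycle 3: issue MUL r0<-Mul2 // r0:Mul2,r1:1,r2:2,r3:Add1,r4:7
cycle 4: CDB Add1=4; stall // r0:Mul2,r1:1,r2:2,r3:4,r4:7
cycle 5: stall // r0:Mul2,r1:1,r2:2,r3:4,r4:7
cycle 6: stall // r0:Mul2,r1:1,r2:2,r3:4,r4:7
cycle 7: CDB Mul1=3; issue MUL r1<-Mul1 // r0:Mul2,r1:Mul1,r2:2,r3:4,r4:7
cycle 8: issue ADD r0<-Add1 // r0:Add1,r1:Mul1,r2:2,r3:4,r4:7
cycle 9: CDB Mul2=4; issue SUB r3<-Add2 // r0:Add1,r1:Mul1,r2:2,r3:Add2,r4:7
cycle 10: - // r0:Add1,r1:Mul1,r2:2,r3:Add2,r4:7
cycle 11: - // r0:Add1,r1:Mul1,r2:2,r3:Add2,r4:7
cycle 12: CDB Add2=-5 // r0:Add1,r1:Mul1,r2:2,r3:-5,r4:7
cycle 13: - // r0:Add1,r1:Mul1,r2:2,r3:-5,r4:7
cycle 14: CDB Mul1=4 // r0:Add1,r1:4,r2:2,r3:-5,r4:7
cycle 15: - // r0:Add1,r1:4,r2:2,r3:-5,r4:7
cycle 16: - // r0:Add1,r1:4,r2:2,r3:-5,r4:7
cycle 17: CDB Add1=8 // r0:8,r1:4,r2:2,r3:-5,r4:7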